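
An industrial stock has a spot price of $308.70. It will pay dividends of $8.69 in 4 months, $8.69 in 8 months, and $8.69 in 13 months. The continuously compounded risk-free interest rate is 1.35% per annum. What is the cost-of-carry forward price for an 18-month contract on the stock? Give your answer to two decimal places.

$288.66

PV(dividends) I = 8.69·e^(−0.0135·4/12) + 8.69·e^(−0.0135·8/12) + 8.69·e^(−0.0135·13/12)
I = 8.6510 + 8.6121 + 8.5638 = 25.8269
F = (S − I)·e^(rT) = (308.70 − 25.8269) · e^(0.0135·18/12)
= 282.8731 · e^0.020250 = 282.8731 × 1.020456 = $288.66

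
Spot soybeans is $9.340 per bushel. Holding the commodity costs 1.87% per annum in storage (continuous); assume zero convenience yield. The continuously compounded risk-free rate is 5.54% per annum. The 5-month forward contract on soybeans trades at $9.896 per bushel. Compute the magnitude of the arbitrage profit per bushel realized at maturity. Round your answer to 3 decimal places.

$0.263 per bushel

Fair forward: F* = S·e^(carry·T), with carry = (r + u) = 0.0554 + 0.0187 = 0.0741
F* = 9.340 · e^(0.0741 × 5/12) = 9.340 · e^0.030875 = 9.340 × 1.031357 = $9.6329
Market $9.896 > fair $9.6329: forward overpriced → cash-and-carry (buy spot, short the forward).
At maturity, profit = |F_mkt − F*| = |9.896 − 9.6329| = $0.263 per bushel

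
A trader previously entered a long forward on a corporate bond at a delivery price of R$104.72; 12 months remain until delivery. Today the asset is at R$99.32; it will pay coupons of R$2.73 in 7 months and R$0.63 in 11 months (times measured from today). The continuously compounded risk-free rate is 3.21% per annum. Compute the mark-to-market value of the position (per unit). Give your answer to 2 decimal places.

PV(remaining coupons) I = 2.73·e^(−0.0321·7/12) + 0.63·e^(−0.0321·11/12) = 3.2911
Current forward F = (S − I)·e^(rT) = (99.32 − 3.2911)·e^(0.0321·12/12) = 96.0289 × 1.032621 = 99.1615
Value (long) = (F − K)·e^(−rT) = (99.1615 − 104.72) × 0.968410 = -5.3829
Value = -R$5.38

-R$5.38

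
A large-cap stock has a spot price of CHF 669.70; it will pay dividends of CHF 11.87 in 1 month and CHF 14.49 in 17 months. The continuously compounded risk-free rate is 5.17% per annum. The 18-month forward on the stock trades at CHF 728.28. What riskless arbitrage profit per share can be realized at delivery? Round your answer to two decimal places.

CHF 31.90 per share

PV(dividends) I = 11.87·e^(−0.0517·1/12) + 14.49·e^(−0.0517·17/12) = 25.2856
Fair forward F* = (S − I)·e^(rT) = (669.70 − 25.2856)·e^0.077550 = 644.4144 × 1.080636 = 696.3774
Market CHF 728.28 > fair 696.3774: forward overpriced → cash-and-carry (borrow at r, buy the stock and collect the dividends, short the forward).
Profit at T = |F_mkt − F*| = |728.28 − 696.3774| = CHF 31.90 per share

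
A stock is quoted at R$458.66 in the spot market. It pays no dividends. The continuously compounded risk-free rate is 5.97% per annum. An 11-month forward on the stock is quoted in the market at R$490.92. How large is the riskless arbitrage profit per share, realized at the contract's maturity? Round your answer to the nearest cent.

Fair forward: F* = S·e^(carry·T), with carry = r = 0.0597
F* = 458.66 · e^(0.0597 × 11/12) = 458.66 · e^0.054725 = 458.66 × 1.056250 = R$484.4596
Market R$490.92 > fair R$484.4596: forward overpriced → cash-and-carry (buy spot, short the forward).
At maturity, profit = |F_mkt − F*| = |490.92 − 484.4596| = R$6.46 per share

R$6.46 per share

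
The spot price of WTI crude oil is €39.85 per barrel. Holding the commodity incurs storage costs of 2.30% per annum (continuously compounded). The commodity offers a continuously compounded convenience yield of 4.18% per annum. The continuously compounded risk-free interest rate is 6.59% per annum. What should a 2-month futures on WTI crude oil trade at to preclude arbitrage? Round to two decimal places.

Net carry = r + u − y = 0.0659 + 0.0230 − 0.0418 = 0.0471
F = S·e^((r+u−y)T) = 39.85 · e^(0.0471 × 2/12) = 39.85 · e^0.007850
= 39.85 × 1.007881 = €40.16 per barrel

€40.16 per barrel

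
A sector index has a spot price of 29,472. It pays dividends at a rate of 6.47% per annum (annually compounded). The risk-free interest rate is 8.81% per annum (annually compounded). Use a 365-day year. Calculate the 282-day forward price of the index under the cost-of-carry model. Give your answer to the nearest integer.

29,971

F = S · (1+r)^T / (1+q)^T
= 29472 × 1.067408 / 1.049629 = 29472 × 1.016938
F = 29,971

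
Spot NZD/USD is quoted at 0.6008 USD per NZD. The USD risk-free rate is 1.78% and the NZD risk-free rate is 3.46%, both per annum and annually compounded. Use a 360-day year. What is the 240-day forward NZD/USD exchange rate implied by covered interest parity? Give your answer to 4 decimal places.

By covered interest parity, F = S · (1+r_USD)^T / (1+r_NZD)^T
= 0.6008 × 1.011832 / 1.022936 = 0.6008 × 0.989145
F = 0.5943 USD per NZD

0.5943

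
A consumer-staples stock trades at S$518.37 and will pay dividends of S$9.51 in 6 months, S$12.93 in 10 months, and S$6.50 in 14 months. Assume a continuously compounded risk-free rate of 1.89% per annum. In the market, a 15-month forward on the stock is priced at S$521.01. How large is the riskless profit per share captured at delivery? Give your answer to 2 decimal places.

S$19.44 per share

PV(dividends) I = 9.51·e^(−0.0189·6/12) + 12.93·e^(−0.0189·10/12) + 6.50·e^(−0.0189·14/12) = 28.5067
Fair forward F* = (S − I)·e^(rT) = (518.37 − 28.5067)·e^0.023625 = 489.8633 × 1.023906 = 501.5740
Market S$521.01 > fair 501.5740: forward overpriced → cash-and-carry (borrow at r, buy the stock and collect the dividends, short the forward).
Profit at T = |F_mkt − F*| = |521.01 − 501.5740| = S$19.44 per share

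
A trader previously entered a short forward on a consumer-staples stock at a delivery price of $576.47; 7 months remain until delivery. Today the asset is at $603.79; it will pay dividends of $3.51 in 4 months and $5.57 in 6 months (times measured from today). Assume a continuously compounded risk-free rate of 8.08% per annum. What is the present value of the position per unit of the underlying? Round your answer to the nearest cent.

PV(remaining dividends) I = 3.51·e^(−0.0808·4/12) + 5.57·e^(−0.0808·6/12) = 8.7662
Current forward F = (S − I)·e^(rT) = (603.79 − 8.7662)·e^(0.0808·7/12) = 595.0238 × 1.048262 = 623.7408
Value (long) = (F − K)·e^(−rT) = (623.7408 − 576.47) × 0.953960 = 45.0945
Short position value = −(long value) = -$45.09

-$45.09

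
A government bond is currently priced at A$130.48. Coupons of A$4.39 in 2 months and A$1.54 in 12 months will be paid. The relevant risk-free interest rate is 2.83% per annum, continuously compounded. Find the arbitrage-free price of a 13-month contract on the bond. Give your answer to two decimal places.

PV(coupons) I = 4.39·e^(−0.0283·2/12) + 1.54·e^(−0.0283·12/12)
I = 4.3693 + 1.4970 = 5.8663
F = (S − I)·e^(rT) = (130.48 − 5.8663) · e^(0.0283·13/12)
= 124.6137 · e^0.030658 = 124.6137 × 1.031133 = A$128.49

A$128.49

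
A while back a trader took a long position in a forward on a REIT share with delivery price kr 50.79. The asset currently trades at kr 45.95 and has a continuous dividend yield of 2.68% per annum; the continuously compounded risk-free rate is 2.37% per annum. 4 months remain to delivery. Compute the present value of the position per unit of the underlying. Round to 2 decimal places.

-kr 4.85

Current fair forward for the remaining 4 months: F = S·e^((r − q)·T), (r − q) = 0.0237 − 0.0268 = -0.0031
F = 45.95 · e^(-0.0031 × 4/12) = 45.95 × 0.998967 = 45.9025
Value of long forward = (F − K)·e^(−rT) = (45.9025 − 50.79) · e^(−0.0237·4/12)
= -4.8875 × 0.992131 = -4.85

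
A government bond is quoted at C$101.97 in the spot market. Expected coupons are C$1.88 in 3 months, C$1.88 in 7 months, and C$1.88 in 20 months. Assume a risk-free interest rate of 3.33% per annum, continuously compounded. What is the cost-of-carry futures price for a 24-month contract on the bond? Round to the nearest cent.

PV(coupons) I = 1.88·e^(−0.0333·3/12) + 1.88·e^(−0.0333·7/12) + 1.88·e^(−0.0333·20/12)
I = 1.8644 + 1.8438 + 1.7785 = 5.4867
F = (S − I)·e^(rT) = (101.97 − 5.4867) · e^(0.0333·24/12)
= 96.4833 · e^0.066600 = 96.4833 × 1.068868 = C$103.13

C$103.13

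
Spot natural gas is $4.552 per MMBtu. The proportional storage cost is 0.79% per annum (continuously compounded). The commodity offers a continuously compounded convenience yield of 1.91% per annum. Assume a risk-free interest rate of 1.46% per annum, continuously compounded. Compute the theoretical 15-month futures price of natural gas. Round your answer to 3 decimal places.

Net carry = r + u − y = 0.0146 + 0.0079 − 0.0191 = 0.0034
F = S·e^((r+u−y)T) = 4.552 · e^(0.0034 × 15/12) = 4.552 · e^0.004250
= 4.552 × 1.004259 = $4.571 per MMBtu

$4.571 per MMBtu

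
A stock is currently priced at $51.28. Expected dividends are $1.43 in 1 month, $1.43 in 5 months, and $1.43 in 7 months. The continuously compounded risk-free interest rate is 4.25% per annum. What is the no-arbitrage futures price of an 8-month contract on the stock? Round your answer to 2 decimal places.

$48.41

PV(dividends) I = 1.43·e^(−0.0425·1/12) + 1.43·e^(−0.0425·5/12) + 1.43·e^(−0.0425·7/12)
I = 1.4249 + 1.4049 + 1.3950 = 4.2248
F = (S − I)·e^(rT) = (51.28 − 4.2248) · e^(0.0425·8/12)
= 47.0552 · e^0.028333 = 47.0552 × 1.028738 = $48.41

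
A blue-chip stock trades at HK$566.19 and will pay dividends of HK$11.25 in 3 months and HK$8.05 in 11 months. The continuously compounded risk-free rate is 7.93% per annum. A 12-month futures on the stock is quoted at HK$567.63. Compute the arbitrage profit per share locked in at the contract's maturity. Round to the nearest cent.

PV(dividends) I = 11.25·e^(−0.0793·3/12) + 8.05·e^(−0.0793·11/12) = 18.5148
Fair futures F* = (S − I)·e^(rT) = (566.19 − 18.5148)·e^0.079300 = 547.6752 × 1.082529 = 592.8743
Market HK$567.63 < fair 592.8743: forward underpriced → reverse cash-and-carry (short the stock, invest proceeds at r, pay the dividends, go long the forward).
Profit at T = |F_mkt − F*| = |567.63 − 592.8743| = HK$25.24 per share

HK$25.24 per share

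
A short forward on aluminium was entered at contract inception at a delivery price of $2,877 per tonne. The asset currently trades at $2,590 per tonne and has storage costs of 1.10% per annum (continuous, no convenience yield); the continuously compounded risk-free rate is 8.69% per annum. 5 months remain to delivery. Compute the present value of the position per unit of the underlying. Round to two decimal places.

$172.79 per tonne

Current fair forward for the remaining 5 months: F = S·e^((r + u)·T), (r + u) = 0.0869 + 0.0110 = 0.0979
F = 2590 · e^(0.0979 × 5/12) = 2590 × 1.04163508 = 2697.8349
Value of long forward = (F − K)·e^(−rT) = (2697.8349 − 2877) · e^(−0.0869·5/12)
= -179.1651 × 0.96443935 = -172.79
Short position value = −(long value) = $172.79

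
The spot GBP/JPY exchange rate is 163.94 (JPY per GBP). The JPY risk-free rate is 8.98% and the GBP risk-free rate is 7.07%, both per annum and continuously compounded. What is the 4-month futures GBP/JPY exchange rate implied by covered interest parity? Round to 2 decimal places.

164.99

F = S·e^((r_JPY − r_GBP)T) = 163.94 · e^((0.0898 − 0.0707) × 4/12)
= 163.94 · e^0.006367 = 163.94 × 1.006387
F = 164.99 JPY per GBP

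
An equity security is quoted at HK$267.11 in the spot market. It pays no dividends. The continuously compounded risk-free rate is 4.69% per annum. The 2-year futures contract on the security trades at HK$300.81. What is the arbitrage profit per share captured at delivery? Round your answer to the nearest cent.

HK$7.43 per share

Fair futures: F* = S·e^(carry·T), with carry = r = 0.0469
F* = 267.11 · e^(0.0469 × 2) = 267.11 · e^0.093800 = 267.11 × 1.098340 = HK$293.3776
Market HK$300.81 > fair HK$293.3776: forward overpriced → cash-and-carry (buy spot, short the forward).
At maturity, profit = |F_mkt − F*| = |300.81 − 293.3776| = HK$7.43 per share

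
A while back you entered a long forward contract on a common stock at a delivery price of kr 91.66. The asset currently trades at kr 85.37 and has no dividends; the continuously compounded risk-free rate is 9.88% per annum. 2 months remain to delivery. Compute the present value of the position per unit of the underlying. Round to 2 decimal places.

Current fair forward for the remaining 2 months: F = S·e^(r·T), r = 0.0988
F = 85.37 · e^(0.0988 × 2/12) = 85.37 × 1.016603 = 86.7874
Value of long forward = (F − K)·e^(−rT) = (86.7874 − 91.66) · e^(−0.0988·2/12)
= -4.8726 × 0.983668 = -4.79

-kr 4.79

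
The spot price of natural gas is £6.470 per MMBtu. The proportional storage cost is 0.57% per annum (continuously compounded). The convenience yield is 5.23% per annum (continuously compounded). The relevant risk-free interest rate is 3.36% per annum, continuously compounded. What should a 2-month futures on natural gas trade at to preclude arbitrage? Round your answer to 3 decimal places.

Net carry = r + u − y = 0.0336 + 0.0057 − 0.0523 = -0.0130
F = S·e^((r+u−y)T) = 6.470 · e^(-0.0130 × 2/12) = 6.470 · e^-0.002167
= 6.470 × 0.997835 = £6.456 per MMBtu

£6.456 per MMBtu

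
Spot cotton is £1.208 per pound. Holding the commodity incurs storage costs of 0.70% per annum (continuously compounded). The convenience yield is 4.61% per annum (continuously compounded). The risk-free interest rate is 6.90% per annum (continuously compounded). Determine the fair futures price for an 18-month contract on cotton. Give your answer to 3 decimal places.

£1.263 per pound

Net carry = r + u − y = 0.0690 + 0.0070 − 0.0461 = 0.0299
F = S·e^((r+u−y)T) = 1.208 · e^(0.0299 × 18/12) = 1.208 · e^0.044850
= 1.208 × 1.045871 = £1.263 per pound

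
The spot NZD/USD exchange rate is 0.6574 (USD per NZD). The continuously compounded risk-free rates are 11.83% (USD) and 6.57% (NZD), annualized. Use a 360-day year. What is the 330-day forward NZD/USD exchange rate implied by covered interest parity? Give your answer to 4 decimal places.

0.6899

F = S·e^((r_USD − r_NZD)T) = 0.6574 · e^((0.1183 − 0.0657) × 330/360)
= 0.6574 · e^0.048217 = 0.6574 × 1.049398
F = 0.6899 USD per NZD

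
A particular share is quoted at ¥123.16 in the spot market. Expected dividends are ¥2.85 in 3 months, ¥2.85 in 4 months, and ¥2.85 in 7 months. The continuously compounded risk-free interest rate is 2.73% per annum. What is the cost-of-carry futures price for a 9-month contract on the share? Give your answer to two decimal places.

PV(dividends) I = 2.85·e^(−0.0273·3/12) + 2.85·e^(−0.0273·4/12) + 2.85·e^(−0.0273·7/12)
I = 2.8306 + 2.8242 + 2.8050 = 8.4598
F = (S − I)·e^(rT) = (123.16 − 8.4598) · e^(0.0273·9/12)
= 114.7002 · e^0.020475 = 114.7002 × 1.020686 = ¥117.07

¥117.07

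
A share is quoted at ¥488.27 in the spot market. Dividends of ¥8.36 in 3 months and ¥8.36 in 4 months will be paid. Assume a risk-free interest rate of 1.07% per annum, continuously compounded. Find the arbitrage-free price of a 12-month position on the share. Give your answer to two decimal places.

¥476.68

PV(dividends) I = 8.36·e^(−0.0107·3/12) + 8.36·e^(−0.0107·4/12)
I = 8.3377 + 8.3302 = 16.6679
F = (S − I)·e^(rT) = (488.27 − 16.6679) · e^(0.0107·12/12)
= 471.6021 · e^0.010700 = 471.6021 × 1.010757 = ¥476.68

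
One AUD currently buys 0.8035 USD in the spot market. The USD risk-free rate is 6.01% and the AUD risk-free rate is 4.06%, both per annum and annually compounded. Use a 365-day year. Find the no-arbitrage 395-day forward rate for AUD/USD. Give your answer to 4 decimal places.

By covered interest parity, F = S · (1+r_USD)^T / (1+r_AUD)^T
= 0.8035 × 1.065197 / 1.044009 = 0.8035 × 1.020295
F = 0.8198 USD per AUD

0.8198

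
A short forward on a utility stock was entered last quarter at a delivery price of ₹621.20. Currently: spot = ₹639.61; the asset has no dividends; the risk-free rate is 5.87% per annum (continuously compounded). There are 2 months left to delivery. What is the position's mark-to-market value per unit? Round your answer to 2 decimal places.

-₹24.46

Current fair forward for the remaining 2 months: F = S·e^(r·T), r = 0.0587
F = 639.61 · e^(0.0587 × 2/12) = 639.61 × 1.009831 = 645.8980
Value of long forward = (F − K)·e^(−rT) = (645.8980 − 621.20) · e^(−0.0587·2/12)
= 24.6980 × 0.990264 = 24.46
Short position value = −(long value) = -₹24.46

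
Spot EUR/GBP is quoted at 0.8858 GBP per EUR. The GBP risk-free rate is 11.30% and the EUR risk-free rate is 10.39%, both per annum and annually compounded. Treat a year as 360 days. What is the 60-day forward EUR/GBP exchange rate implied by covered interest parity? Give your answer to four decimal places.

By covered interest parity, F = S · (1+r_GBP)^T / (1+r_EUR)^T
= 0.8858 × 1.018003 / 1.016611 = 0.8858 × 1.001369
F = 0.8870 GBP per EUR

0.8870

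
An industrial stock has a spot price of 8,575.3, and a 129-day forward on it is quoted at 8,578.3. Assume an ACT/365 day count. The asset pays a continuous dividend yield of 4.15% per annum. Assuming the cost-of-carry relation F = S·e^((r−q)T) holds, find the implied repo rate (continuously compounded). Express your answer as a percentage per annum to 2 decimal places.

From F = S·e^((r−q)T): (r − q) = ln(F/S)/T
ln(8578.3/8575.3) = ln(1.000350) = 0.000350
(r − q) = 0.000350 / (129/365) = 0.000990
r = ln(F/S)/T + q = 0.000990 + 0.0415 = 0.042490
r = 4.25%

4.25%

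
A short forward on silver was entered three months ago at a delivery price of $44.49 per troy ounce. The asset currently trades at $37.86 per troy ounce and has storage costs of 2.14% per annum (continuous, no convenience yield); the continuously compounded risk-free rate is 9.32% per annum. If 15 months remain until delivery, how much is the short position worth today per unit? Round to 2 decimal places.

Current fair forward for the remaining 15 months: F = S·e^((r + u)·T), (r + u) = 0.0932 + 0.0214 = 0.1146
F = 37.86 · e^(0.1146 × 15/12) = 37.86 × 1.154018 = 43.6911
Value of long forward = (F − K)·e^(−rT) = (43.6911 − 44.49) · e^(−0.0932·15/12)
= -0.7989 × 0.890030 = -0.71
Short position value = −(long value) = $0.71

$0.71 per troy ounce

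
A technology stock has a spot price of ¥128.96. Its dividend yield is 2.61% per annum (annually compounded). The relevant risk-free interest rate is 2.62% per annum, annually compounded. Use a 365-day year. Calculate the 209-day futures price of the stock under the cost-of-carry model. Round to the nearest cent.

F = S · (1+r)^T / (1+q)^T
= 128.96 × 1.014919 / 1.014863 = 128.96 × 1.000055
F = ¥128.97

¥128.97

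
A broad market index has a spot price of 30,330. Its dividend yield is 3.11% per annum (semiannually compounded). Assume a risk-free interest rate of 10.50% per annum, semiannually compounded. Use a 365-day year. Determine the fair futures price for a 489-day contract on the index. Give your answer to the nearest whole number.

F = S · (1+r/2)^(2T) / (1+q/2)^(2T)
= 30330 × 1.146946 / 1.042211 = 30330 × 1.100493
F = 33,378

33,378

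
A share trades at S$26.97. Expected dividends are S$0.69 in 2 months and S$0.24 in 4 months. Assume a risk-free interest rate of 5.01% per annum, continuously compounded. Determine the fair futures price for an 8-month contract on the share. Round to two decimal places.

PV(dividends) I = 0.69·e^(−0.0501·2/12) + 0.24·e^(−0.0501·4/12)
I = 0.6843 + 0.2360 = 0.9203
F = (S − I)·e^(rT) = (26.97 − 0.9203) · e^(0.0501·8/12)
= 26.0497 · e^0.033400 = 26.0497 × 1.033964 = S$26.93

S$26.93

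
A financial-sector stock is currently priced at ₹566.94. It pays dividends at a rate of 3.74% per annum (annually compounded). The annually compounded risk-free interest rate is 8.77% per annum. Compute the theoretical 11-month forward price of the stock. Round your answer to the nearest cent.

F = S · (1+r)^T / (1+q)^T
= 566.94 × 1.080107 / 1.034231 = 566.94 × 1.044358
F = ₹592.09

₹592.09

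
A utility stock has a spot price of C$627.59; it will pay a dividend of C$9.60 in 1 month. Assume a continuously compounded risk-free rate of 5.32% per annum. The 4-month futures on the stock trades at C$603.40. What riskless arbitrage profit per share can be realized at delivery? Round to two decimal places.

C$25.69 per share

PV(dividends) I = 9.60·e^(−0.0532·1/12) = 9.5575
Fair futures F* = (S − I)·e^(rT) = (627.59 − 9.5575)·e^0.017733 = 618.0325 × 1.017891 = 629.0897
Market C$603.40 < fair 629.0897: forward underpriced → reverse cash-and-carry (short the stock, invest proceeds at r, pay the dividends, go long the forward).
Profit at T = |F_mkt − F*| = |603.40 − 629.0897| = C$25.69 per share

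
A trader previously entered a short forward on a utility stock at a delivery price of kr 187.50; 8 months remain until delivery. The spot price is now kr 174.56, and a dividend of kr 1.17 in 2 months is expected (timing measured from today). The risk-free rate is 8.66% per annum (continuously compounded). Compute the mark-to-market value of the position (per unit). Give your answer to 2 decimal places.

PV(remaining dividends) I = 1.17·e^(−0.0866·2/12) = 1.1532
Current forward F = (S − I)·e^(rT) = (174.56 − 1.1532)·e^(0.0866·8/12) = 173.4068 × 1.059432 = 183.7127
Value (long) = (F − K)·e^(−rT) = (183.7127 − 187.50) × 0.943902 = -3.5748
Short position value = −(long value) = kr 3.57

kr 3.57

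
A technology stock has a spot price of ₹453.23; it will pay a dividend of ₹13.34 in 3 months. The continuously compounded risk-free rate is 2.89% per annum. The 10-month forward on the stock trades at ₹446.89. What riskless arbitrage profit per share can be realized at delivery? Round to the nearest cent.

PV(dividends) I = 13.34·e^(−0.0289·3/12) = 13.2440
Fair forward F* = (S − I)·e^(rT) = (453.23 − 13.2440)·e^0.024083 = 439.9860 × 1.024375 = 450.7107
Market ₹446.89 < fair 450.7107: forward underpriced → reverse cash-and-carry (short the stock, invest proceeds at r, pay the dividends, go long the forward).
Profit at T = |F_mkt − F*| = |446.89 − 450.7107| = ₹3.82 per share

₹3.82 per share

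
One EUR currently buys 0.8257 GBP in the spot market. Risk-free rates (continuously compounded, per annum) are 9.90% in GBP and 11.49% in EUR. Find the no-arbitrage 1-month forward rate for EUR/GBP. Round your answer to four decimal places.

0.8246

F = S·e^((r_GBP − r_EUR)T) = 0.8257 · e^((0.0990 − 0.1149) × 1/12)
= 0.8257 · e^-0.001325 = 0.8257 × 0.998676
F = 0.8246 GBP per EUR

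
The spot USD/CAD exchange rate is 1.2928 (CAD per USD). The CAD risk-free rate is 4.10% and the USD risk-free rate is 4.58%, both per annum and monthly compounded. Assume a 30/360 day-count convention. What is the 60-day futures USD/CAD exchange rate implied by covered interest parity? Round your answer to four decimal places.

By covered interest parity, F = S · (1+r_CAD/12)^(12T) / (1+r_USD/12)^(12T)
= 1.2928 × 1.006845 / 1.007648 = 1.2928 × 0.999203
F = 1.2918 CAD per USD

1.2918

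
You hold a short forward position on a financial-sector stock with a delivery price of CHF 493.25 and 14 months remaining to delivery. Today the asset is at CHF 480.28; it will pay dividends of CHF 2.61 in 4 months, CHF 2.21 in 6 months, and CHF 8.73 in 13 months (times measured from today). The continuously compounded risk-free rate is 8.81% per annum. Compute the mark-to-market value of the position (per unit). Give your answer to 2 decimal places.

PV(remaining dividends) I = 2.61·e^(−0.0881·4/12) + 2.21·e^(−0.0881·6/12) + 8.73·e^(−0.0881·13/12) = 12.5846
Current forward F = (S − I)·e^(rT) = (480.28 − 12.5846)·e^(0.0881·14/12) = 467.6954 × 1.108251 = 518.3239
Value (long) = (F − K)·e^(−rT) = (518.3239 − 493.25) × 0.902322 = 22.6247
Short position value = −(long value) = -CHF 22.62

-CHF 22.62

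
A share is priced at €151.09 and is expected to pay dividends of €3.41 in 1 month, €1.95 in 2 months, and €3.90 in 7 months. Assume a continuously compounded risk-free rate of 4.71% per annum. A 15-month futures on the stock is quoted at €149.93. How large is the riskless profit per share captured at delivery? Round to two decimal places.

PV(dividends) I = 3.41·e^(−0.0471·1/12) + 1.95·e^(−0.0471·2/12) + 3.90·e^(−0.0471·7/12) = 9.1257
Fair futures F* = (S − I)·e^(rT) = (151.09 − 9.1257)·e^0.058875 = 141.9643 × 1.060643 = 150.5734
Market €149.93 < fair 150.5734: forward underpriced → reverse cash-and-carry (short the stock, invest proceeds at r, pay the dividends, go long the forward).
Profit at T = |F_mkt − F*| = |149.93 − 150.5734| = €0.64 per share

€0.64 per share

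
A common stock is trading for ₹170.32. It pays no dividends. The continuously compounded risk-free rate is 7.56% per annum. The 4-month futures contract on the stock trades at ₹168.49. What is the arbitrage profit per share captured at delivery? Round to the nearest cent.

₹6.18 per share

Fair futures: F* = S·e^(carry·T), with carry = r = 0.0756
F* = 170.32 · e^(0.0756 × 4/12) = 170.32 · e^0.025200 = 170.32 × 1.025520 = ₹174.6666
Market ₹168.49 < fair ₹174.6666: forward underpriced → reverse cash-and-carry (short spot, go long the forward).
At maturity, profit = |F_mkt − F*| = |168.49 − 174.6666| = ₹6.18 per share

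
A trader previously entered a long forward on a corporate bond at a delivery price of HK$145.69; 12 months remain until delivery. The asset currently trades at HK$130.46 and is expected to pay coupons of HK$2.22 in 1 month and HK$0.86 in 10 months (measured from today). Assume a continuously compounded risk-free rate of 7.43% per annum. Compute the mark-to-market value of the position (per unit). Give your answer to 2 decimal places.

PV(remaining coupons) I = 2.22·e^(−0.0743·1/12) + 0.86·e^(−0.0743·10/12) = 3.0147
Current forward F = (S − I)·e^(rT) = (130.46 − 3.0147)·e^(0.0743·12/12) = 127.4453 × 1.077130 = 137.2752
Value (long) = (F − K)·e^(−rT) = (137.2752 − 145.69) × 0.928393 = -7.8122
Value = -HK$7.81

-HK$7.81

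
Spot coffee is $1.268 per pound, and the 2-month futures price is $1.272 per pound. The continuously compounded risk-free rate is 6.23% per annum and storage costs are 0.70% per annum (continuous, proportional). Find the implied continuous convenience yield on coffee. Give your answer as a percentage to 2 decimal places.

F = S·e^((r+u−y)T) ⇒ (r+u−y) = ln(F/S)/T
ln(1.272/1.268) = 0.003150; /T ⇒ 0.018900
y = r + u − ln(F/S)/T = 0.0623 + 0.0070 − 0.018900 = 0.050400
y = 5.04%

5.04%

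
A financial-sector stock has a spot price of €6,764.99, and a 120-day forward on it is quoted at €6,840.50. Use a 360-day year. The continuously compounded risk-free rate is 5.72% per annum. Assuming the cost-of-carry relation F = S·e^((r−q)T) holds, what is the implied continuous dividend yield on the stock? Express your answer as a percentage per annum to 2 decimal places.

2.39%

From F = S·e^((r−q)T): (r − q) = ln(F/S)/T
ln(6840.50/6764.99) = ln(1.011162) = 0.011100
(r − q) = 0.011100 / (120/360) = 0.033300
q = r − ln(F/S)/T = 0.0572 − 0.033300 = 0.023900
q = 2.39%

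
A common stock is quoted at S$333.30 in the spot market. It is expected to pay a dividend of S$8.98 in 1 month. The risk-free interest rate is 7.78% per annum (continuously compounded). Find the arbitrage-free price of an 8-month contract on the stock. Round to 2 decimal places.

S$341.65

PV(dividends) I = 8.98·e^(−0.0778·1/12)
I = 8.9220
F = (S − I)·e^(rT) = (333.30 − 8.9220) · e^(0.0778·8/12)
= 324.3780 · e^0.051867 = 324.3780 × 1.053236 = S$341.65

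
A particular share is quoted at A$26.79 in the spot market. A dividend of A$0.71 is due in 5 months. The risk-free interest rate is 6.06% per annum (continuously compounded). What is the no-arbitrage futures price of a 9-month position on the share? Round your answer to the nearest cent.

A$27.31

PV(dividends) I = 0.71·e^(−0.0606·5/12)
I = 0.6923
F = (S − I)·e^(rT) = (26.79 − 0.6923) · e^(0.0606·9/12)
= 26.0977 · e^0.045450 = 26.0977 × 1.046499 = A$27.31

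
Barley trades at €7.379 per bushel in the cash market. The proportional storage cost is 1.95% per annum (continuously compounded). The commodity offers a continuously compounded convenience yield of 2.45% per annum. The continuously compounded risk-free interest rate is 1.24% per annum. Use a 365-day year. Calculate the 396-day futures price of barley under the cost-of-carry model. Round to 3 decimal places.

Net carry = r + u − y = 0.0124 + 0.0195 − 0.0245 = 0.0074
F = S·e^((r+u−y)T) = 7.379 · e^(0.0074 × 396/365) = 7.379 · e^0.008028
= 7.379 × 1.008060 = €7.438 per bushel

€7.438 per bushel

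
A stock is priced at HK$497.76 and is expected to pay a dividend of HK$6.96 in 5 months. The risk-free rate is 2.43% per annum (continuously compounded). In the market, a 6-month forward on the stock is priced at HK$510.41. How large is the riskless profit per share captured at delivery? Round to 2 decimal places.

PV(dividends) I = 6.96·e^(−0.0243·5/12) = 6.8899
Fair forward F* = (S − I)·e^(rT) = (497.76 − 6.8899)·e^0.012150 = 490.8701 × 1.012224 = 496.8705
Market HK$510.41 > fair 496.8705: forward overpriced → cash-and-carry (borrow at r, buy the stock and collect the dividends, short the forward).
Profit at T = |F_mkt − F*| = |510.41 − 496.8705| = HK$13.54 per share

HK$13.54 per share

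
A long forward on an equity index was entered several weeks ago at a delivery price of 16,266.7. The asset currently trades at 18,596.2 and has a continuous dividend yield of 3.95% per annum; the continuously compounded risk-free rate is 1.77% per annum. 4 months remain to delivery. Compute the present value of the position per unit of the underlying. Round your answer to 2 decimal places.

2181.95

Current fair forward for the remaining 4 months: F = S·e^((r − q)·T), (r − q) = 0.0177 − 0.0395 = -0.0218
F = 18596.2 · e^(-0.0218 × 4/12) = 18596.2 × 0.99275967 = 18461.5574
Value of long forward = (F − K)·e^(−rT) = (18461.5574 − 16266.7) · e^(−0.0177·4/12)
= 2194.8574 × 0.99411737 = 2181.95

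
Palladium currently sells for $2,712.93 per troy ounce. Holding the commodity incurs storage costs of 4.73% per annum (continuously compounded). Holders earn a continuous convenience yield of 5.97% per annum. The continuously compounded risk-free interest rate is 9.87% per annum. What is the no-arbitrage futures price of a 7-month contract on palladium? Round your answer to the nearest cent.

$2,853.00 per troy ounce

Net carry = r + u − y = 0.0987 + 0.0473 − 0.0597 = 0.0863
F = S·e^((r+u−y)T) = 2712.93 · e^(0.0863 × 7/12) = 2712.93 · e^0.05034167
= 2712.93 × 1.05163035 = $2,853.00 per troy ounce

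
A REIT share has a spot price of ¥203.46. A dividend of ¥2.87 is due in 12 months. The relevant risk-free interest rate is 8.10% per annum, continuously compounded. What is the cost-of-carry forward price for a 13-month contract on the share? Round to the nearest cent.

PV(dividends) I = 2.87·e^(−0.0810·12/12)
I = 2.6467
F = (S − I)·e^(rT) = (203.46 − 2.6467) · e^(0.0810·13/12)
= 200.8133 · e^0.087750 = 200.8133 × 1.091715 = ¥219.23

¥219.23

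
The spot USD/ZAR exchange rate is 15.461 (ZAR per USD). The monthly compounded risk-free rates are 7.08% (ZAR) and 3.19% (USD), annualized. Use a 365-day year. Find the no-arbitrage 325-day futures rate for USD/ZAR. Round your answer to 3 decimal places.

By covered interest parity, F = S · (1+r_ZAR/12)^(12T) / (1+r_USD/12)^(12T)
= 15.461 × 1.064873 / 1.028773 = 15.461 × 1.035090
F = 16.004 ZAR per USD

16.004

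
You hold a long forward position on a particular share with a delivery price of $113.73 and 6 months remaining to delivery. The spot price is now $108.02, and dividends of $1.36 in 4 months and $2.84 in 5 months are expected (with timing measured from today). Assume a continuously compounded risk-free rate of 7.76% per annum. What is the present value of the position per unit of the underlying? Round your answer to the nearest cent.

PV(remaining dividends) I = 1.36·e^(−0.0776·4/12) + 2.84·e^(−0.0776·5/12) = 4.0749
Current forward F = (S − I)·e^(rT) = (108.02 − 4.0749)·e^(0.0776·6/12) = 103.9451 × 1.039563 = 108.0575
Value (long) = (F − K)·e^(−rT) = (108.0575 − 113.73) × 0.961943 = -5.4566
Value = -$5.46

-$5.46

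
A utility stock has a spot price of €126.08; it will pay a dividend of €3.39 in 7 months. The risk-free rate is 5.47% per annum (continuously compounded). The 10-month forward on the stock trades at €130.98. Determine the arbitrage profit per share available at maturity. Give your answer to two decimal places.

PV(dividends) I = 3.39·e^(−0.0547·7/12) = 3.2835
Fair forward F* = (S − I)·e^(rT) = (126.08 − 3.2835)·e^0.045583 = 122.7965 × 1.046638 = 128.5235
Market €130.98 > fair 128.5235: forward overpriced → cash-and-carry (borrow at r, buy the stock and collect the dividends, short the forward).
Profit at T = |F_mkt − F*| = |130.98 − 128.5235| = €2.46 per share

€2.46 per share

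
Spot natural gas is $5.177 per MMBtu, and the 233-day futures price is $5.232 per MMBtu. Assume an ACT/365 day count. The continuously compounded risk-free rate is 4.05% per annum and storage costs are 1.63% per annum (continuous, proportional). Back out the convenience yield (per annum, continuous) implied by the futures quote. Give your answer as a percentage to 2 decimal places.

F = S·e^((r+u−y)T) ⇒ (r+u−y) = ln(F/S)/T
ln(5.232/5.177) = 0.010568; /T ⇒ 0.016555
y = r + u − ln(F/S)/T = 0.0405 + 0.0163 − 0.016555 = 0.040245
y = 4.02%

4.02%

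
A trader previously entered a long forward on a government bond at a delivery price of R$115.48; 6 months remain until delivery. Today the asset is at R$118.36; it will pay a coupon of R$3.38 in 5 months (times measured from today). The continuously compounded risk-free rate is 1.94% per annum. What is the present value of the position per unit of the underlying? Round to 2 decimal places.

R$0.64

PV(remaining coupons) I = 3.38·e^(−0.0194·5/12) = 3.3528
Current forward F = (S − I)·e^(rT) = (118.36 − 3.3528)·e^(0.0194·6/12) = 115.0072 × 1.009747 = 116.1282
Value (long) = (F − K)·e^(−rT) = (116.1282 − 115.48) × 0.990347 = 0.6419
Value = R$0.64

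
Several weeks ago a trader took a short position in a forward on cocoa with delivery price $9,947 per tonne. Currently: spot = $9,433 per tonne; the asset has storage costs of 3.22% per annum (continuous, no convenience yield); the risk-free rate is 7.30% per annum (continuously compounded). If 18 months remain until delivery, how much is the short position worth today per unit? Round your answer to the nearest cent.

Current fair forward for the remaining 18 months: F = S·e^((r + u)·T), (r + u) = 0.0730 + 0.0322 = 0.1052
F = 9433 · e^(0.1052 × 18/12) = 9433 × 1.17093198 = 11045.4014
Value of long forward = (F − K)·e^(−rT) = (11045.4014 − 9947) · e^(−0.0730·18/12)
= 1098.4014 × 0.89628216 = 984.48
Short position value = −(long value) = -$984.48

-$984.48 per tonne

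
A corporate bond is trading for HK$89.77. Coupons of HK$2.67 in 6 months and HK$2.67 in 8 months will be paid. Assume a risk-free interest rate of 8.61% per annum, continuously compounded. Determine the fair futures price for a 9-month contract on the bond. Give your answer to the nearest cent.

PV(coupons) I = 2.67·e^(−0.0861·6/12) + 2.67·e^(−0.0861·8/12)
I = 2.5575 + 2.5211 = 5.0786
F = (S − I)·e^(rT) = (89.77 − 5.0786) · e^(0.0861·9/12)
= 84.6914 · e^0.064575 = 84.6914 × 1.066706 = HK$90.34

HK$90.34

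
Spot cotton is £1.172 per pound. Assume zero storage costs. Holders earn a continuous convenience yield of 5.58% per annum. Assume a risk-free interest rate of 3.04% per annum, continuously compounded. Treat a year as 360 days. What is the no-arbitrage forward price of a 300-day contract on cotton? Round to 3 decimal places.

Net carry = r + u − y = 0.0304 + 0.0000 − 0.0558 = -0.0254
F = S·e^((r+u−y)T) = 1.172 · e^(-0.0254 × 300/360) = 1.172 · e^-0.021167
= 1.172 × 0.979055 = £1.147 per pound

£1.147 per pound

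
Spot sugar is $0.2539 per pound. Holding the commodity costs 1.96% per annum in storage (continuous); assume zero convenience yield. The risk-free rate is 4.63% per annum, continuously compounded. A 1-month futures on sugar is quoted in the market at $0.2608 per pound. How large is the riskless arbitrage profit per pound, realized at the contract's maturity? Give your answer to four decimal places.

$0.0055 per pound

Fair futures: F* = S·e^(carry·T), with carry = (r + u) = 0.0463 + 0.0196 = 0.0659
F* = 0.2539 · e^(0.0659 × 1/12) = 0.2539 · e^0.005492 = 0.2539 × 1.005507 = $0.2553
Market $0.2608 > fair $0.2553: forward overpriced → cash-and-carry (buy spot, short the forward).
At maturity, profit = |F_mkt − F*| = |0.2608 − 0.2553| = $0.0055 per pound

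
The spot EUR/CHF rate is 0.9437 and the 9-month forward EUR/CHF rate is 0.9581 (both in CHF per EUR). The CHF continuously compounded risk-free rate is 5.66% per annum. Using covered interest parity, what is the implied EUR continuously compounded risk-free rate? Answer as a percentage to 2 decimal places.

3.64%

F = S·e^((r_CHF − r_EUR)T) ⇒ r_EUR = r_CHF − ln(F/S)/T
ln(0.9581/0.9437) = 0.015144; /(9/12) = 0.020192
r_EUR = 0.0566 − 0.020192 = 0.036408
r_EUR = 3.64%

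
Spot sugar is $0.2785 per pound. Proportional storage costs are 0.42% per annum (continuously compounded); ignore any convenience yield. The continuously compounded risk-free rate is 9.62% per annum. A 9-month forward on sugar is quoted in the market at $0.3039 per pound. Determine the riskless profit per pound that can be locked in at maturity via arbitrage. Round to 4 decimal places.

Fair forward: F* = S·e^(carry·T), with carry = (r + u) = 0.0962 + 0.0042 = 0.1004
F* = 0.2785 · e^(0.1004 × 9/12) = 0.2785 · e^0.075300 = 0.2785 × 1.078208 = $0.3003
Market $0.3039 > fair $0.3003: forward overpriced → cash-and-carry (buy spot, short the forward).
At maturity, profit = |F_mkt − F*| = |0.3039 − 0.3003| = $0.0036 per pound

$0.0036 per pound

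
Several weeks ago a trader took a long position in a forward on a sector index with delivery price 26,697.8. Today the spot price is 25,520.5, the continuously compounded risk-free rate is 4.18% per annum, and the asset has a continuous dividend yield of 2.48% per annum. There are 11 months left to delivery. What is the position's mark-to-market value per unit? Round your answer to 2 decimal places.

-747.30

Current fair forward for the remaining 11 months: F = S·e^((r − q)·T), (r − q) = 0.0418 − 0.0248 = 0.0170
F = 25520.5 · e^(0.0170 × 11/12) = 25520.5 × 1.01570539 = 25921.3094
Value of long forward = (F − K)·e^(−rT) = (25921.3094 − 26697.8) · e^(−0.0418·11/12)
= -776.4906 × 0.96240813 = -747.30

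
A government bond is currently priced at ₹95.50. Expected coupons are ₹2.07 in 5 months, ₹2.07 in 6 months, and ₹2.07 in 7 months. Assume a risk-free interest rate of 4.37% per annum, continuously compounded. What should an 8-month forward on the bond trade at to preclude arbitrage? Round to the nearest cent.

₹92.07

PV(coupons) I = 2.07·e^(−0.0437·5/12) + 2.07·e^(−0.0437·6/12) + 2.07·e^(−0.0437·7/12)
I = 2.0326 + 2.0253 + 2.0179 = 6.0758
F = (S − I)·e^(rT) = (95.50 − 6.0758) · e^(0.0437·8/12)
= 89.4242 · e^0.029133 = 89.4242 × 1.029562 = ₹92.07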